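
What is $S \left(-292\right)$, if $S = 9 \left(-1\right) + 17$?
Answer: $-2336$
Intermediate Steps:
$S = 8$ ($S = -9 + 17 = 8$)
$S \left(-292\right) = 8 \left(-292\right) = -2336$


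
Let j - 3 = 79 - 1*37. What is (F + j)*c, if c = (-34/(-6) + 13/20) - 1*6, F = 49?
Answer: 893/30 ≈ 29.767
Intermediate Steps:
j = 45 (j = 3 + (79 - 1*37) = 3 + (79 - 37) = 3 + 42 = 45)
c = 19/60 (c = (-34*(-⅙) + 13*(1/20)) - 6 = (17/3 + 13/20) - 6 = 379/60 - 6 = 19/60 ≈ 0.31667)
(F + j)*c = (49 + 45)*(19/60) = 94*(19/60) = 893/30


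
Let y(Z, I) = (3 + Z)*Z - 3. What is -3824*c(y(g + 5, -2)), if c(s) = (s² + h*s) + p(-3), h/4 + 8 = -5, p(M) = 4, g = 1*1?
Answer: 179728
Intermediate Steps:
g = 1
h = -52 (h = -32 + 4*(-5) = -32 - 20 = -52)
y(Z, I) = -3 + Z*(3 + Z) (y(Z, I) = Z*(3 + Z) - 3 = -3 + Z*(3 + Z))
c(s) = 4 + s² - 52*s (c(s) = (s² - 52*s) + 4 = 4 + s² - 52*s)
-3824*c(y(g + 5, -2)) = -3824*(4 + (-3 + (1 + 5)² + 3*(1 + 5))² - 52*(-3 + (1 + 5)² + 3*(1 + 5))) = -3824*(4 + (-3 + 6² + 3*6)² - 52*(-3 + 6² + 3*6)) = -3824*(4 + (-3 + 36 + 18)² - 52*(-3 + 36 + 18)) = -3824*(4 + 51² - 52*51) = -3824*(4 + 2601 - 2652) = -3824*(-47) = 179728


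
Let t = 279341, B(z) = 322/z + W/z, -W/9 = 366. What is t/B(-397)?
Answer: 110898377/2972 ≈ 37314.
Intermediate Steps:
W = -3294 (W = -9*366 = -3294)
B(z) = -2972/z (B(z) = 322/z - 3294/z = -2972/z)
t/B(-397) = 279341/((-2972/(-397))) = 279341/((-2972*(-1/397))) = 279341/(2972/397) = 279341*(397/2972) = 110898377/2972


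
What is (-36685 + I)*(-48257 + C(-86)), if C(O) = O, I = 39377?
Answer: -130139356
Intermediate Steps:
(-36685 + I)*(-48257 + C(-86)) = (-36685 + 39377)*(-48257 - 86) = 2692*(-48343) = -130139356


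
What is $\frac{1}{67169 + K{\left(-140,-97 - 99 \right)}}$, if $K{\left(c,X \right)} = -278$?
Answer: $\frac{1}{66891} \approx 1.495 \cdot 10^{-5}$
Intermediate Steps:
$\frac{1}{67169 + K{\left(-140,-97 - 99 \right)}} = \frac{1}{67169 - 278} = \frac{1}{66891}$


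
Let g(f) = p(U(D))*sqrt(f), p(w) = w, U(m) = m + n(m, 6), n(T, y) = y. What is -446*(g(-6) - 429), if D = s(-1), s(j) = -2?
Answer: 191334 - 1784*I*sqrt(6) ≈ 1.9133e+5 - 4369.9*I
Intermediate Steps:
D = -2
U(m) = 6 + m (U(m) = m + 6 = 6 + m)
g(f) = 4*sqrt(f) (g(f) = (6 - 2)*sqrt(f) = 4*sqrt(f))
-446*(g(-6) - 429) = -446*(4*sqrt(-6) - 429) = -446*(4*(I*sqrt(6)) - 429) = -446*(4*I*sqrt(6) - 429) = -446*(-429 + 4*I*sqrt(6)) = 191334 - 1784*I*sqrt(6)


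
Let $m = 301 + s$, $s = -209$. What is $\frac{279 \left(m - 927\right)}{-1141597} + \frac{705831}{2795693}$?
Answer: $\frac{1457073171852}{3191554741721} \approx 0.45654$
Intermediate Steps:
$m = 92$ ($m = 301 - 209 = 92$)
$\frac{279 \left(m - 927\right)}{-1141597} + \frac{705831}{2795693} = \frac{279 \left(92 - 927\right)}{-1141597} + \frac{705831}{2795693} = 279 \left(-835\right) \left(- \frac{1}{1141597}\right) + 705831 \cdot \frac{1}{2795693} = \left(-232965\right) \left(- \frac{1}{1141597}\right) + \frac{705831}{2795693} = \frac{232965}{1141597} + \frac{705831}{2795693} = \frac{1457073171852}{3191554741721}$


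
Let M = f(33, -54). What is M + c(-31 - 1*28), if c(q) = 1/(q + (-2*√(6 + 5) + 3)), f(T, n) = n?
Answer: -41756/773 + √11/1546 ≈ -54.016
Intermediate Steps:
M = -54
c(q) = 1/(3 + q - 2*√11) (c(q) = 1/(q + (-2*√11 + 3)) = 1/(q + (3 - 2*√11)) = 1/(3 + q - 2*√11))
M + c(-31 - 1*28) = -54 + 1/(3 + (-31 - 1*28) - 2*√11) = -54 + 1/(3 + (-31 - 28) - 2*√11) = -54 + 1/(3 - 59 - 2*√11) = -54 + 1/(-56 - 2*√11)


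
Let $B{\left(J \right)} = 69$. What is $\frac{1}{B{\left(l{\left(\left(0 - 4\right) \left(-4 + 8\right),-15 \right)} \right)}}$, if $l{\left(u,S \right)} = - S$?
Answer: $\frac{1}{69} \approx 0.014493$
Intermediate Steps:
$\frac{1}{B{\left(l{\left(\left(0 - 4\right) \left(-4 + 8\right),-15 \right)} \right)}} = \frac{1}{69}$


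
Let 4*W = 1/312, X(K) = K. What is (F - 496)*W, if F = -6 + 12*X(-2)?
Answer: -263/624 ≈ -0.42147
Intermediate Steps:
W = 1/1248 (W = (¼)/312 = (¼)*(1/312) = 1/1248 ≈ 0.00080128)
F = -30 (F = -6 + 12*(-2) = -6 - 24 = -30)
(F - 496)*W = (-30 - 496)*(1/1248) = -526*1/1248 = -263/624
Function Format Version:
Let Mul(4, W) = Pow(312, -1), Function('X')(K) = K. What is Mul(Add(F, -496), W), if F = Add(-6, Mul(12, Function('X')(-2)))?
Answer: Rational(-263, 624) ≈ -0.42147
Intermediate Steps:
W = Rational(1, 1248) (W = Mul(Rational(1, 4), Pow(312, -1)) = Mul(Rational(1, 4), Rational(1, 312)) = Rational(1, 1248) ≈ 0.00080128)
F = -30 (F = Add(-6, Mul(12, -2)) = Add(-6, -24) = -30)
Mul(Add(F, -496), W) = Mul(Add(-30, -496), Rational(1, 1248)) = Mul(-526, Rational(1, 1248)) = Rational(-263, 624)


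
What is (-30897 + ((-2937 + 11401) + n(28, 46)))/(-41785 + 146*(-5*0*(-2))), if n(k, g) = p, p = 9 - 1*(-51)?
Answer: 22373/41785 ≈ 0.53543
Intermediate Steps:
p = 60 (p = 9 + 51 = 60)
n(k, g) = 60
(-30897 + ((-2937 + 11401) + n(28, 46)))/(-41785 + 146*(-5*0*(-2))) = (-30897 + ((-2937 + 11401) + 60))/(-41785 + 146*(-5*0*(-2))) = (-30897 + (8464 + 60))/(-41785 + 146*(0*(-2))) = (-30897 + 8524)/(-41785 + 146*0) = -22373/(-41785 + 0) = -22373/(-41785) = -22373*(-1/41785) = 22373/41785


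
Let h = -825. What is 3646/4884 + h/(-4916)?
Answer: 5488259/6002436 ≈ 0.91434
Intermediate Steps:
3646/4884 + h/(-4916) = 3646/4884 - 825/(-4916) = 3646*(1/4884) - 825*(-1/4916) = 1823/2442 + 825/4916 = 5488259/6002436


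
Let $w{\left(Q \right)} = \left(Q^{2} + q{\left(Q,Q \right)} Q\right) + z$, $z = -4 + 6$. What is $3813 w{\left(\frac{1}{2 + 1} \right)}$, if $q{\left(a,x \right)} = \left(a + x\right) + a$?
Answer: $\frac{27962}{3} \approx 9320.7$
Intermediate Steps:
$z = 2$
$q{\left(a,x \right)} = x + 2 a$
$w{\left(Q \right)} = 2 + 4 Q^{2}$ ($w{\left(Q \right)} = \left(Q^{2} + \left(Q + 2 Q\right) Q\right) + 2 = \left(Q^{2} + 3 Q Q\right) + 2 = \left(Q^{2} + 3 Q^{2}\right) + 2 = 4 Q^{2} + 2 = 2 + 4 Q^{2}$)
$3813 w{\left(\frac{1}{2 + 1} \right)} = 3813 \left(2 + 4 \left(\frac{1}{2 + 1}\right)^{2}\right) = 3813 \left(2 + 4 \left(\frac{1}{3}\right)^{2}\right) = 3813 \left(2 + \frac{4}{9}\right) = 3813 \cdot \frac{22}{9} = \frac{27962}{3}$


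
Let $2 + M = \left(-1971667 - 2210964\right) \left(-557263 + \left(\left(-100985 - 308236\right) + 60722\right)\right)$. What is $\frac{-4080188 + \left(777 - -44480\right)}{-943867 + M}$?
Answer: $- \frac{4034931}{3788467275953} \approx -1.0651 \cdot 10^{-6}$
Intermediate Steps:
$M = 3788468219820$ ($M = -2 + \left(-1971667 - 2210964\right) \left(-557263 + \left(\left(-100985 - 308236\right) + 60722\right)\right) = -2 - 4182631 \left(-557263 + \left(\left(-100985 - 308236\right) + 60722\right)\right) = -2 - 4182631 \left(-557263 + \left(-409221 + 60722\right)\right) = -2 - 4182631 \left(-557263 - 348499\right) = -2 - -3788468219822 = -2 + 3788468219822 = 3788468219820$)
$\frac{-4080188 + \left(777 - -44480\right)}{-943867 + M} = \frac{-4080188 + \left(777 - -44480\right)}{-943867 + 3788468219820} = \frac{-4080188 + \left(777 + 44480\right)}{3788467275953} = \left(-4080188 + 45257\right) \frac{1}{3788467275953} = \left(-4034931\right) \frac{1}{3788467275953} = - \frac{4034931}{3788467275953}$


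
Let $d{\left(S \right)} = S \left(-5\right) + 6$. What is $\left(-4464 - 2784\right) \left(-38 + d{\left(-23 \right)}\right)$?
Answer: $-601584$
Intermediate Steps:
$d{\left(S \right)} = 6 - 5 S$ ($d{\left(S \right)} = - 5 S + 6 = 6 - 5 S$)
$\left(-4464 - 2784\right) \left(-38 + d{\left(-23 \right)}\right) = \left(-4464 - 2784\right) \left(-38 + \left(6 - -115\right)\right) = - 7248 \left(-38 + \left(6 + 115\right)\right) = - 7248 \left(-38 + 121\right) = \left(-7248\right) 83 = -601584$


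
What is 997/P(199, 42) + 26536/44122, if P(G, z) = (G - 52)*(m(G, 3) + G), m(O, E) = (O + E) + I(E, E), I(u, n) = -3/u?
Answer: 802153217/1297186800 ≈ 0.61838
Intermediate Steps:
m(O, E) = E + O - 3/E (m(O, E) = (O + E) - 3/E = (E + O) - 3/E = E + O - 3/E)
P(G, z) = (-52 + G)*(2 + 2*G) (P(G, z) = (G - 52)*((3 + G - 3/3) + G) = (-52 + G)*((3 + G - 3*⅓) + G) = (-52 + G)*((3 + G - 1) + G) = (-52 + G)*((2 + G) + G) = (-52 + G)*(2 + 2*G))
997/P(199, 42) + 26536/44122 = 997/(-104 - 102*199 + 2*199²) + 26536/44122 = 997/(-104 - 20298 + 2*39601) + 26536*(1/44122) = 997/(-104 - 20298 + 79202) + 13268/22061 = 997/58800 + 13268/22061 = 802153217/1297186800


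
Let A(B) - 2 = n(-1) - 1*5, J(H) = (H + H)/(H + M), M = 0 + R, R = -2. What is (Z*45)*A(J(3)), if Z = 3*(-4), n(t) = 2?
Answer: 540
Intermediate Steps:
M = -2 (M = 0 - 2 = -2)
Z = -12
J(H) = 2*H/(-2 + H) (J(H) = (H + H)/(H - 2) = (2*H)/(-2 + H) = 2*H/(-2 + H))
A(B) = -1 (A(B) = 2 + (2 - 1*5) = 2 + (2 - 5) = 2 - 3 = -1)
(Z*45)*A(J(3)) = -12*45*(-1) = -540*(-1) = 540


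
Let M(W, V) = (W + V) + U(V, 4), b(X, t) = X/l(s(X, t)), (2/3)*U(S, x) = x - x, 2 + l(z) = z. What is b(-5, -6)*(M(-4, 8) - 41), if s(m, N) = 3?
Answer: 185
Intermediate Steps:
l(z) = -2 + z
U(S, x) = 0 (U(S, x) = 3*(x - x)/2 = (3/2)*0 = 0)
b(X, t) = X (b(X, t) = X/(-2 + 3) = X/1 = X*1 = X)
M(W, V) = V + W (M(W, V) = (W + V) + 0 = (V + W) + 0 = V + W)
b(-5, -6)*(M(-4, 8) - 41) = -5*((8 - 4) - 41) = -5*(4 - 41) = -5*(-37) = 185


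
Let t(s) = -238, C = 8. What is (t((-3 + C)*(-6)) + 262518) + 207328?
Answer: 469608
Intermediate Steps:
(t((-3 + C)*(-6)) + 262518) + 207328 = (-238 + 262518) + 207328 = 262280 + 207328 = 469608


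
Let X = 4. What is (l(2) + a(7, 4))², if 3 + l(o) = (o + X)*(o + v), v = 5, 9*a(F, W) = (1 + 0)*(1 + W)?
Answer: 126736/81 ≈ 1564.6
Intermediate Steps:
a(F, W) = ⅑ + W/9 (a(F, W) = ((1 + 0)*(1 + W))/9 = (1*(1 + W))/9 = (1 + W)/9 = ⅑ + W/9)
l(o) = -3 + (4 + o)*(5 + o) (l(o) = -3 + (o + 4)*(o + 5) = -3 + (4 + o)*(5 + o))
(l(2) + a(7, 4))² = ((17 + 2² + 9*2) + (⅑ + (⅑)*4))² = ((17 + 4 + 18) + (⅑ + 4/9))² = (39 + 5/9)² = (356/9)² = 126736/81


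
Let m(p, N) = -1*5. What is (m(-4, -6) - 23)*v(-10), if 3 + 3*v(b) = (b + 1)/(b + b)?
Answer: 119/5 ≈ 23.800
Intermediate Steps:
m(p, N) = -5
v(b) = -1 + (1 + b)/(6*b) (v(b) = -1 + ((b + 1)/(b + b))/3 = -1 + ((1 + b)/((2*b)))/3 = -1 + ((1 + b)*(1/(2*b)))/3 = -1 + ((1 + b)/(2*b))/3 = -1 + (1 + b)/(6*b))
(m(-4, -6) - 23)*v(-10) = (-5 - 23)*((⅙)*(1 - 5*(-10))/(-10)) = -14*(-1)*(1 + 50)/(3*10) = -14*(-1)*51/(3*10) = -28*(-17/20) = 119/5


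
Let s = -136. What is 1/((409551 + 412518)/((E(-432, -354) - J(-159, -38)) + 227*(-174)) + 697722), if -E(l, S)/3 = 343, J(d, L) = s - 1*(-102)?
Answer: 40493/28252034877 ≈ 1.4333e-6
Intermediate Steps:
J(d, L) = -34 (J(d, L) = -136 - 1*(-102) = -136 + 102 = -34)
E(l, S) = -1029 (E(l, S) = -3*343 = -1029)
1/((409551 + 412518)/((E(-432, -354) - J(-159, -38)) + 227*(-174)) + 697722) = 1/((409551 + 412518)/((-1029 - 1*(-34)) + 227*(-174)) + 697722) = 1/(822069/((-1029 + 34) - 39498) + 697722) = 1/(822069/(-995 - 39498) + 697722) = 1/(822069/(-40493) + 697722) = 1/(822069*(-1/40493) + 697722) = 1/(-822069/40493 + 697722) = 1/(28252034877/40493) = 40493/28252034877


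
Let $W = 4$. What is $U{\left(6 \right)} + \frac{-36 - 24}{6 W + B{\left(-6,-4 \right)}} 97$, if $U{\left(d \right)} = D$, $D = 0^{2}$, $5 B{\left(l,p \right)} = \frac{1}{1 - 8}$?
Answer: $- \frac{203700}{839} \approx -242.79$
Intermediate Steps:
$B{\left(l,p \right)} = - \frac{1}{35}$ ($B{\left(l,p \right)} = \frac{1}{5 \left(1 - 8\right)} = \frac{1}{5 \left(-7\right)} = \frac{1}{5} \left(- \frac{1}{7}\right) = - \frac{1}{35}$)
$D = 0$
$U{\left(d \right)} = 0$
$U{\left(6 \right)} + \frac{-36 - 24}{6 W + B{\left(-6,-4 \right)}} 97 = 0 + \frac{-36 - 24}{6 \cdot 4 - \frac{1}{35}} \cdot 97 = 0 + - \frac{60}{24 - \frac{1}{35}} \cdot 97 = 0 + - \frac{60}{\frac{839}{35}} \cdot 97 = 0 + \left(-60\right) \frac{35}{839} \cdot 97 = 0 - \frac{203700}{839} = - \frac{203700}{839}$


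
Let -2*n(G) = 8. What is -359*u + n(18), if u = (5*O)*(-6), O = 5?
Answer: 53846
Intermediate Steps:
n(G) = -4 (n(G) = -½*8 = -4)
u = -150 (u = (5*5)*(-6) = 25*(-6) = -150)
-359*u + n(18) = -359*(-150) - 4 = 53850 - 4 = 53846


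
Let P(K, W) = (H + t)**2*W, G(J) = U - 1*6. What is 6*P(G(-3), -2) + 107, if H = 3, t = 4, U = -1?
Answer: -481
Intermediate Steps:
G(J) = -7 (G(J) = -1 - 1*6 = -1 - 6 = -7)
P(K, W) = 49*W (P(K, W) = (3 + 4)**2*W = 7**2*W = 49*W)
6*P(G(-3), -2) + 107 = 6*(49*(-2)) + 107 = 6*(-98) + 107 = -588 + 107 = -481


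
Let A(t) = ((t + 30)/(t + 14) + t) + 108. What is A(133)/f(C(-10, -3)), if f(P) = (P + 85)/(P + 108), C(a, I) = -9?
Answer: 587235/1862 ≈ 315.38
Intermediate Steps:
f(P) = (85 + P)/(108 + P)
A(t) = 108 + t + (30 + t)/(14 + t) (A(t) = ((30 + t)/(14 + t) + t) + 108 = (t + (30 + t)/(14 + t)) + 108 = 108 + t + (30 + t)/(14 + t))
A(133)/f(C(-10, -3)) = ((1542 + 133**2 + 123*133)/(14 + 133))/(((85 - 9)/(108 - 9))) = ((1542 + 17689 + 16359)/147)/((76/99)) = ((1/147)*35590)/(((1/99)*76)) = 35590/(147*(76/99)) = (35590/147)*(99/76) = 587235/1862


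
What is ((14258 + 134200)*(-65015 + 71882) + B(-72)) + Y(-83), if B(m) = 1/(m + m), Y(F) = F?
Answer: 146802384431/144 ≈ 1.0195e+9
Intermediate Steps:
B(m) = 1/(2*m)
((14258 + 134200)*(-65015 + 71882) + B(-72)) + Y(-83) = ((14258 + 134200)*(-65015 + 71882) + (1/2)/(-72)) - 83 = (148458*6867 + (1/2)*(-1/72)) - 83 = (1019461086 - 1/144) - 83 = 146802396383/144 - 83 = 146802384431/144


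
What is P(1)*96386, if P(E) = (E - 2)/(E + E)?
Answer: -48193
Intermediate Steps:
P(E) = (-2 + E)/(2*E) (P(E) = (-2 + E)/((2*E)) = (-2 + E)*(1/(2*E)) = (-2 + E)/(2*E))
P(1)*96386 = ((1/2)*(-2 + 1)/1)*96386 = ((1/2)*1*(-1))*96386 = -1/2*96386 = -48193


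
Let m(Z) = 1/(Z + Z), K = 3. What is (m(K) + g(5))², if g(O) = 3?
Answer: 361/36 ≈ 10.028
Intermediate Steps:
m(Z) = 1/(2*Z)
(m(K) + g(5))² = ((½)/3 + 3)² = ((½)*(⅓) + 3)² = (⅙ + 3)² = (19/6)² = 361/36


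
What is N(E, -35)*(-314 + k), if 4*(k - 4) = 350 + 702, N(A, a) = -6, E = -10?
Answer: 282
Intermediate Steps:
k = 267 (k = 4 + (350 + 702)/4 = 4 + (1/4)*1052 = 4 + 263 = 267)
N(E, -35)*(-314 + k) = -6*(-314 + 267) = -6*(-47) = 282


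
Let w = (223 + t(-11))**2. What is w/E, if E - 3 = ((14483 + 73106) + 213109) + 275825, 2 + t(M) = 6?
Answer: 51529/576526 ≈ 0.089378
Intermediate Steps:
t(M) = 4 (t(M) = -2 + 6 = 4)
E = 576526 (E = 3 + (((14483 + 73106) + 213109) + 275825) = 3 + ((87589 + 213109) + 275825) = 3 + (300698 + 275825) = 3 + 576523 = 576526)
w = 51529 (w = (223 + 4)**2 = 227**2 = 51529)
w/E = 51529/576526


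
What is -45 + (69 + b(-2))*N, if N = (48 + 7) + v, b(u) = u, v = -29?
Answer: 1697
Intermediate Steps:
N = 26 (N = (48 + 7) - 29 = 55 - 29 = 26)
-45 + (69 + b(-2))*N = -45 + (69 - 2)*26 = -45 + 67*26 = -45 + 1742 = 1697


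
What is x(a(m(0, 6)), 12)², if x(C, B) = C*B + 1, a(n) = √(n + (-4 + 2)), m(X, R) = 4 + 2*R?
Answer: 2017 + 24*√14 ≈ 2106.8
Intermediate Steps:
a(n) = √(-2 + n) (a(n) = √(n - 2) = √(-2 + n))
x(C, B) = 1 + B*C (x(C, B) = B*C + 1 = 1 + B*C)
x(a(m(0, 6)), 12)² = (1 + 12*√(-2 + (4 + 2*6)))² = (1 + 12*√(-2 + (4 + 12)))² = (1 + 12*√(-2 + 16))² = (1 + 12*√14)²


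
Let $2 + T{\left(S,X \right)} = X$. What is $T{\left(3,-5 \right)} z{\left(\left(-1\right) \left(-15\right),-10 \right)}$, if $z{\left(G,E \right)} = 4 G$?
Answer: $-420$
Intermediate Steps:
$T{\left(S,X \right)} = -2 + X$
$T{\left(3,-5 \right)} z{\left(\left(-1\right) \left(-15\right),-10 \right)} = \left(-2 - 5\right) 4 \left(\left(-1\right) \left(-15\right)\right) = - 7 \cdot 4 \cdot 15 = \left(-7\right) 60 = -420$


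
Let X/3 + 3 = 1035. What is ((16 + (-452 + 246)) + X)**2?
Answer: 8444836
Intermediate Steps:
X = 3096 (X = -9 + 3*1035 = -9 + 3105 = 3096)
((16 + (-452 + 246)) + X)**2 = ((16 + (-452 + 246)) + 3096)**2 = ((16 - 206) + 3096)**2 = (-190 + 3096)**2 = 2906**2 = 8444836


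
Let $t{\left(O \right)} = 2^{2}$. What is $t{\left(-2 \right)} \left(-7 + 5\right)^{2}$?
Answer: $16$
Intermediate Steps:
$t{\left(O \right)} = 4$
$t{\left(-2 \right)} \left(-7 + 5\right)^{2} = 4 \left(-7 + 5\right)^{2} = 4 \left(-2\right)^{2} = 4 \cdot 4 = 16$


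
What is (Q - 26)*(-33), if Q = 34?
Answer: -264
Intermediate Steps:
(Q - 26)*(-33) = (34 - 26)*(-33) = 8*(-33) = -264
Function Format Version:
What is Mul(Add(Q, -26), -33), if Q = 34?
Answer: -264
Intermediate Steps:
Mul(Add(Q, -26), -33) = Mul(Add(34, -26), -33) = Mul(8, -33) = -264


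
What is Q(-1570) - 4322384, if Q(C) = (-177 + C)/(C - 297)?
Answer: -8069889181/1867 ≈ -4.3224e+6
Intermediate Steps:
Q(C) = (-177 + C)/(-297 + C)
Q(-1570) - 4322384 = (-177 - 1570)/(-297 - 1570) - 4322384 = -1747/(-1867) - 4322384 = -1/1867*(-1747) - 4322384 = 1747/1867 - 4322384 = -8069889181/1867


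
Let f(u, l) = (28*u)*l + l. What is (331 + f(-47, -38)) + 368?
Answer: 50669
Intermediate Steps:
f(u, l) = l + 28*l*u (f(u, l) = 28*l*u + l = l + 28*l*u)
(331 + f(-47, -38)) + 368 = (331 - 38*(1 + 28*(-47))) + 368 = (331 - 38*(1 - 1316)) + 368 = (331 - 38*(-1315)) + 368 = (331 + 49970) + 368 = 50301 + 368 = 50669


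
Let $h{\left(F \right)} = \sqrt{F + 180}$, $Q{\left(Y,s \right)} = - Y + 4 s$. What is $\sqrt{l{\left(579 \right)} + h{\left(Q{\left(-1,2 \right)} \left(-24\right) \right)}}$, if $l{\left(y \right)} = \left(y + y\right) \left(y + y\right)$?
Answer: $\sqrt{1340964 + 6 i} \approx 1158.0 + 0.003 i$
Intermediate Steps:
$h{\left(F \right)} = \sqrt{180 + F}$
$l{\left(y \right)} = 4 y^{2}$ ($l{\left(y \right)} = 2 y 2 y = 4 y^{2}$)
$\sqrt{l{\left(579 \right)} + h{\left(Q{\left(-1,2 \right)} \left(-24\right) \right)}} = \sqrt{4 \cdot 579^{2} + \sqrt{180 + \left(\left(-1\right) \left(-1\right) + 4 \cdot 2\right) \left(-24\right)}} = \sqrt{4 \cdot 335241 + \sqrt{180 + \left(1 + 8\right) \left(-24\right)}} = \sqrt{1340964 + \sqrt{180 + 9 \left(-24\right)}} = \sqrt{1340964 + \sqrt{180 - 216}} = \sqrt{1340964 + \sqrt{-36}} = \sqrt{1340964 + 6 i}$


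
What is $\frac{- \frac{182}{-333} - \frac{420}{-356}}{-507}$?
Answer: $- \frac{51163}{15025959} \approx -0.003405$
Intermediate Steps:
$\frac{- \frac{182}{-333} - \frac{420}{-356}}{-507} = \left(\left(-182\right) \left(- \frac{1}{333}\right) - - \frac{105}{89}\right) \left(- \frac{1}{507}\right) = \left(\frac{182}{333} + \frac{105}{89}\right) \left(- \frac{1}{507}\right) = \frac{51163}{29637} \left(- \frac{1}{507}\right) = - \frac{51163}{15025959}$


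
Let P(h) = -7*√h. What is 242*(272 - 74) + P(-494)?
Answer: 47916 - 7*I*√494 ≈ 47916.0 - 155.58*I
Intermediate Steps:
242*(272 - 74) + P(-494) = 242*(272 - 74) - 7*I*√494 = 242*198 - 7*I*√494 = 47916 - 7*I*√494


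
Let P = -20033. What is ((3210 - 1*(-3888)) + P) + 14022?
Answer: 1087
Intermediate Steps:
((3210 - 1*(-3888)) + P) + 14022 = ((3210 - 1*(-3888)) - 20033) + 14022 = ((3210 + 3888) - 20033) + 14022 = (7098 - 20033) + 14022 = -12935 + 14022 = 1087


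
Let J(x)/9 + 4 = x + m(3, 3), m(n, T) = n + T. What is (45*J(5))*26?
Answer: 73710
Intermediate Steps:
m(n, T) = T + n
J(x) = 18 + 9*x (J(x) = -36 + 9*(x + (3 + 3)) = -36 + 9*(x + 6) = -36 + 9*(6 + x) = -36 + (54 + 9*x) = 18 + 9*x)
(45*J(5))*26 = (45*(18 + 9*5))*26 = (45*(18 + 45))*26 = (45*63)*26 = 2835*26 = 73710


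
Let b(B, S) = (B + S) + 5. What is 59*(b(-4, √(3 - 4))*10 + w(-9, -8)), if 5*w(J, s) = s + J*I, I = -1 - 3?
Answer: 4602/5 + 590*I ≈ 920.4 + 590.0*I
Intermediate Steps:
I = -4
b(B, S) = 5 + B + S
w(J, s) = -4*J/5 + s/5 (w(J, s) = (s + J*(-4))/5 = (s - 4*J)/5 = -4*J/5 + s/5)
59*(b(-4, √(3 - 4))*10 + w(-9, -8)) = 59*((5 - 4 + √(3 - 4))*10 + (-⅘*(-9) + (⅕)*(-8))) = 59*((5 - 4 + √(-1))*10 + (36/5 - 8/5)) = 59*((5 - 4 + I)*10 + 28/5) = 59*((1 + I)*10 + 28/5) = 59*((10 + 10*I) + 28/5) = 59*(78/5 + 10*I) = 4602/5 + 590*I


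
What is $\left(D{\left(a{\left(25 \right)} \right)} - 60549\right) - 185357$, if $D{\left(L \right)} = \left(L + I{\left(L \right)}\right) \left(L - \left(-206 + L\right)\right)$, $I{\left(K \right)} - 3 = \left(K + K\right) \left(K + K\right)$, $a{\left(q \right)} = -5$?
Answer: $-225718$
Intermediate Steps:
$I{\left(K \right)} = 3 + 4 K^{2}$ ($I{\left(K \right)} = 3 + \left(K + K\right) \left(K + K\right) = 3 + 2 K 2 K = 3 + 4 K^{2}$)
$D{\left(L \right)} = 618 + 206 L + 824 L^{2}$ ($D{\left(L \right)} = \left(L + \left(3 + 4 L^{2}\right)\right) \left(L - \left(-206 + L\right)\right) = \left(3 + L + 4 L^{2}\right) 206 = 618 + 206 L + 824 L^{2}$)
$\left(D{\left(a{\left(25 \right)} \right)} - 60549\right) - 185357 = \left(\left(618 + 206 \left(-5\right) + 824 \left(-5\right)^{2}\right) - 60549\right) - 185357 = \left(\left(618 - 1030 + 824 \cdot 25\right) - 60549\right) - 185357 = \left(\left(618 - 1030 + 20600\right) - 60549\right) - 185357 = \left(20188 - 60549\right) - 185357 = -40361 - 185357 = -225718$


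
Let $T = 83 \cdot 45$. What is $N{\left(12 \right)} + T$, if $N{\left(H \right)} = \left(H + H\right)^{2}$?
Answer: $4311$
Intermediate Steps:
$T = 3735$
$N{\left(H \right)} = 4 H^{2}$ ($N{\left(H \right)} = \left(2 H\right)^{2} = 4 H^{2}$)
$N{\left(12 \right)} + T = 4 \cdot 12^{2} + 3735 = 4 \cdot 144 + 3735 = 576 + 3735 = 4311$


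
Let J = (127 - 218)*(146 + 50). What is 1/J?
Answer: -1/17836 ≈ -5.6066e-5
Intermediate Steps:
J = -17836 (J = -91*196 = -17836)
1/J = 1/(-17836) = -1/17836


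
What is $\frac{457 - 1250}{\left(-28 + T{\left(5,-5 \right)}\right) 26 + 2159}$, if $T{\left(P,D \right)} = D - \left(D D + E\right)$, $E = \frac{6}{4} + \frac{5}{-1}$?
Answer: $- \frac{793}{742} \approx -1.0687$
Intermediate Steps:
$E = - \frac{7}{2}$ ($E = 6 \cdot \frac{1}{4} + 5 \left(-1\right) = \frac{3}{2} - 5 = - \frac{7}{2} \approx -3.5$)
$T{\left(P,D \right)} = \frac{7}{2} + D - D^{2}$ ($T{\left(P,D \right)} = D - \left(D D - \frac{7}{2}\right) = D - \left(D^{2} - \frac{7}{2}\right) = D - \left(- \frac{7}{2} + D^{2}\right) = \frac{7}{2} + D - D^{2}$)
$\frac{457 - 1250}{\left(-28 + T{\left(5,-5 \right)}\right) 26 + 2159} = \frac{457 - 1250}{\left(-28 - \frac{53}{2}\right) 26 + 2159} = - \frac{793}{\left(-28 - \frac{53}{2}\right) 26 + 2159} = - \frac{793}{\left(- \frac{109}{2}\right) 26 + 2159} = - \frac{793}{-1417 + 2159} = - \frac{793}{742}$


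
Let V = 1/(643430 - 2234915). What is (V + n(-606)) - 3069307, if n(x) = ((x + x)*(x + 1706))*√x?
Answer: -4884756050896/1591485 - 1333200*I*√606 ≈ -3.0693e+6 - 3.2819e+7*I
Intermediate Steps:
V = -1/1591485 (V = 1/(-1591485) = -1/1591485 ≈ -6.2834e-7)
n(x) = 2*x^(3/2)*(1706 + x) (n(x) = ((2*x)*(1706 + x))*√x = (2*x*(1706 + x))*√x = 2*x^(3/2)*(1706 + x))
(V + n(-606)) - 3069307 = (-1/1591485 + 2*(-606)^(3/2)*(1706 - 606)) - 3069307 = (-1/1591485 + 2*(-606*I*√606)*1100) - 3069307 = (-1/1591485 - 1333200*I*√606) - 3069307 = -4884756050896/1591485 - 1333200*I*√606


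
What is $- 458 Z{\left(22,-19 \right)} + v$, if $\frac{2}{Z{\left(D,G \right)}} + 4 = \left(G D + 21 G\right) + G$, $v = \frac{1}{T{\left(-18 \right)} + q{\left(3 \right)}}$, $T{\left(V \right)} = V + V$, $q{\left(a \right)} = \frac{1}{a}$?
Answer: $\frac{23873}{22470} \approx 1.0624$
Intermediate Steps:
$T{\left(V \right)} = 2 V$
$v = - \frac{3}{107}$ ($v = \frac{1}{2 \left(-18\right) + \frac{1}{3}} = \frac{1}{-36 + \frac{1}{3}} = \frac{1}{- \frac{107}{3}} = - \frac{3}{107} \approx -0.028037$)
$Z{\left(D,G \right)} = \frac{2}{-4 + 22 G + D G}$ ($Z{\left(D,G \right)} = \frac{2}{-4 + \left(\left(G D + 21 G\right) + G\right)} = \frac{2}{-4 + \left(\left(D G + 21 G\right) + G\right)} = \frac{2}{-4 + \left(\left(21 G + D G\right) + G\right)} = \frac{2}{-4 + \left(22 G + D G\right)} = \frac{2}{-4 + 22 G + D G}$)
$- 458 Z{\left(22,-19 \right)} + v = - 458 \frac{2}{-4 + 22 \left(-19\right) + 22 \left(-19\right)} - \frac{3}{107} = - 458 \frac{2}{-4 - 418 - 418} - \frac{3}{107} = - 458 \frac{2}{-840} - \frac{3}{107} = - 458 \cdot 2 \left(- \frac{1}{840}\right) - \frac{3}{107} = \left(-458\right) \left(- \frac{1}{420}\right) - \frac{3}{107} = \frac{229}{210} - \frac{3}{107} = \frac{23873}{22470}$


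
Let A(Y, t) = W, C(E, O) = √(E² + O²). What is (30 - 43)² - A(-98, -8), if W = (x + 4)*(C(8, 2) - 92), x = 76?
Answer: 7529 - 160*√17 ≈ 6869.3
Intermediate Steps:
W = -7360 + 160*√17 (W = (76 + 4)*(√(8² + 2²) - 92) = 80*(√(64 + 4) - 92) = 80*(√68 - 92) = 80*(2*√17 - 92) = 80*(-92 + 2*√17) = -7360 + 160*√17 ≈ -6700.3)
A(Y, t) = -7360 + 160*√17
(30 - 43)² - A(-98, -8) = (30 - 43)² - (-7360 + 160*√17) = (-13)² + (7360 - 160*√17) = 169 + (7360 - 160*√17) = 7529 - 160*√17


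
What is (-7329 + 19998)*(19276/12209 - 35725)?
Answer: -5525549497581/12209 ≈ -4.5258e+8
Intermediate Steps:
(-7329 + 19998)*(19276/12209 - 35725) = 12669*(19276*(1/12209) - 35725) = 12669*(19276/12209 - 35725) = 12669*(-436147249/12209) = -5525549497581/12209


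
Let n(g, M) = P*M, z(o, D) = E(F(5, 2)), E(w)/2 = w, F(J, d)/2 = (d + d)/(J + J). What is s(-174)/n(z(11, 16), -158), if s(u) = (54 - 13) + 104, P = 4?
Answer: -145/632 ≈ -0.22943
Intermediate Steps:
F(J, d) = 2*d/J (F(J, d) = 2*((d + d)/(J + J)) = 2*((2*d)/((2*J))) = 2*((2*d)*(1/(2*J))) = 2*(d/J) = 2*d/J)
E(w) = 2*w
z(o, D) = 8/5 (z(o, D) = 2*(2*2/5) = 2*(2*2*(⅕)) = 2*(⅘) = 8/5)
s(u) = 145 (s(u) = 41 + 104 = 145)
n(g, M) = 4*M
s(-174)/n(z(11, 16), -158) = 145/((4*(-158))) = 145/(-632) = 145*(-1/632) = -145/632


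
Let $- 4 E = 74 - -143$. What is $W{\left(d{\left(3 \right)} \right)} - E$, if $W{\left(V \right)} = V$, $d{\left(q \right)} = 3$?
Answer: $\frac{229}{4} \approx 57.25$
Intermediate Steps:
$E = - \frac{217}{4}$ ($E = - \frac{74 - -143}{4} = - \frac{74 + 143}{4} = \left(- \frac{1}{4}\right) 217 = - \frac{217}{4} \approx -54.25$)
$W{\left(d{\left(3 \right)} \right)} - E = 3 - - \frac{217}{4} = 3 + \frac{217}{4} = \frac{229}{4}$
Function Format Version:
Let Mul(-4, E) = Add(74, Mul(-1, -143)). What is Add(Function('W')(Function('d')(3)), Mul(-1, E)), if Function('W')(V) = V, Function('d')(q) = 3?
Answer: Rational(229, 4) ≈ 57.250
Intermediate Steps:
E = Rational(-217, 4) (E = Mul(Rational(-1, 4), Add(74, Mul(-1, -143))) = Mul(Rational(-1, 4), Add(74, 143)) = Mul(Rational(-1, 4), 217) = Rational(-217, 4) ≈ -54.250)
Add(Function('W')(Function('d')(3)), Mul(-1, E)) = Add(3, Mul(-1, Rational(-217, 4))) = Add(3, Rational(217, 4)) = Rational(229, 4)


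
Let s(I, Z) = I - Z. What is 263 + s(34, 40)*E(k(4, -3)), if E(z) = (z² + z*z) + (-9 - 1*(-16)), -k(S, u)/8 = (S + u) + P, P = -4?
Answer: -6691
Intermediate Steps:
k(S, u) = 32 - 8*S - 8*u (k(S, u) = -8*((S + u) - 4) = -8*(-4 + S + u) = 32 - 8*S - 8*u)
E(z) = 7 + 2*z² (E(z) = (z² + z²) + (-9 + 16) = 2*z² + 7 = 7 + 2*z²)
263 + s(34, 40)*E(k(4, -3)) = 263 + (34 - 1*40)*(7 + 2*(32 - 8*4 - 8*(-3))²) = 263 + (34 - 40)*(7 + 2*(32 - 32 + 24)²) = 263 - 6*(7 + 2*24²) = 263 - 6*(7 + 2*576) = 263 - 6*(7 + 1152) = 263 - 6*1159 = 263 - 6954 = -6691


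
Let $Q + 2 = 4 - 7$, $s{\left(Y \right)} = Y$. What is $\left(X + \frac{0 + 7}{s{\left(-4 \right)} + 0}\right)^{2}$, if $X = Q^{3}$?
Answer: $\frac{257049}{16} \approx 16066.0$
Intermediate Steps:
$Q = -5$ ($Q = -2 + \left(4 - 7\right) = -2 - 3 = -5$)
$X = -125$ ($X = \left(-5\right)^{3} = -125$)
$\left(X + \frac{0 + 7}{s{\left(-4 \right)} + 0}\right)^{2} = \left(-125 + \frac{0 + 7}{-4 + 0}\right)^{2} = \left(-125 + \frac{7}{-4}\right)^{2} = \left(-125 + 7 \left(- \frac{1}{4}\right)\right)^{2} = \left(-125 - \frac{7}{4}\right)^{2} = \left(- \frac{507}{4}\right)^{2} = \frac{257049}{16}$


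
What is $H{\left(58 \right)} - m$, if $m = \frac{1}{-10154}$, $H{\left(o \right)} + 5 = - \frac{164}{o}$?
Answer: $- \frac{2304929}{294466} \approx -7.8275$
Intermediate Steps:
$H{\left(o \right)} = -5 - \frac{164}{o}$
$m = - \frac{1}{10154} \approx -9.8483 \cdot 10^{-5}$
$H{\left(58 \right)} - m = \left(-5 - \frac{164}{58}\right) - - \frac{1}{10154} = \left(-5 - \frac{82}{29}\right) + \frac{1}{10154} = - \frac{227}{29} + \frac{1}{10154} = - \frac{2304929}{294466}$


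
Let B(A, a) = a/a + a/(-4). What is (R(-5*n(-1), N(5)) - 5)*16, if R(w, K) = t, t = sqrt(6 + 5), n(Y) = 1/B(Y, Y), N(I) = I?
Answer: -80 + 16*sqrt(11) ≈ -26.934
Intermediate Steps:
B(A, a) = 1 - a/4 (B(A, a) = 1 + a*(-1/4) = 1 - a/4)
n(Y) = 1/(1 - Y/4)
t = sqrt(11) ≈ 3.3166
R(w, K) = sqrt(11)
(R(-5*n(-1), N(5)) - 5)*16 = (sqrt(11) - 5)*16 = (-5 + sqrt(11))*16 = -80 + 16*sqrt(11)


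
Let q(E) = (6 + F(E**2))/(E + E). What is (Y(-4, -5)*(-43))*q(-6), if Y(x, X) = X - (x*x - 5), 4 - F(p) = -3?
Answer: -2236/3 ≈ -745.33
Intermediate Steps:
F(p) = 7 (F(p) = 4 - 1*(-3) = 4 + 3 = 7)
Y(x, X) = 5 + X - x**2 (Y(x, X) = X - (x**2 - 5) = X - (-5 + x**2) = X + (5 - x**2) = 5 + X - x**2)
q(E) = 13/(2*E) (q(E) = (6 + 7)/(E + E) = 13/((2*E)) = 13*(1/(2*E)) = 13/(2*E))
(Y(-4, -5)*(-43))*q(-6) = ((5 - 5 - 1*(-4)**2)*(-43))*((13/2)/(-6)) = ((5 - 5 - 1*16)*(-43))*((13/2)*(-1/6)) = ((5 - 5 - 16)*(-43))*(-13/12) = -16*(-43)*(-13/12) = 688*(-13/12) = -2236/3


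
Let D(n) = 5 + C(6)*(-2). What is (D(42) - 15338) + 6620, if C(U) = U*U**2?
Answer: -9145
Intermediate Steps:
C(U) = U**3
D(n) = -427 (D(n) = 5 + 6**3*(-2) = 5 + 216*(-2) = 5 - 432 = -427)
(D(42) - 15338) + 6620 = (-427 - 15338) + 6620 = -15765 + 6620 = -9145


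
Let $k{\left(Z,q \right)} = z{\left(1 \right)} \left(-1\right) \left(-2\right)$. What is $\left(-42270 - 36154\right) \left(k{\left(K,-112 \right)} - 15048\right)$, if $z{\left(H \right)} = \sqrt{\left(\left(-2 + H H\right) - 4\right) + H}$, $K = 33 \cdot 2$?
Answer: $1180124352 - 313696 i \approx 1.1801 \cdot 10^{9} - 3.137 \cdot 10^{5} i$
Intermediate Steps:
$K = 66$
$z{\left(H \right)} = \sqrt{-6 + H + H^{2}}$ ($z{\left(H \right)} = \sqrt{\left(\left(-2 + H^{2}\right) - 4\right) + H} = \sqrt{\left(-6 + H^{2}\right) + H} = \sqrt{-6 + H + H^{2}}$)
$k{\left(Z,q \right)} = 4 i$ ($k{\left(Z,q \right)} = \sqrt{-6 + 1 + 1^{2}} \left(-1\right) \left(-2\right) = \sqrt{-6 + 1 + 1} \left(-1\right) \left(-2\right) = \sqrt{-4} \left(-1\right) \left(-2\right) = 2 i \left(-1\right) \left(-2\right) = - 2 i \left(-2\right) = 4 i$)
$\left(-42270 - 36154\right) \left(k{\left(K,-112 \right)} - 15048\right) = \left(-42270 - 36154\right) \left(4 i - 15048\right) = - 78424 \left(-15048 + 4 i\right) = 1180124352 - 313696 i$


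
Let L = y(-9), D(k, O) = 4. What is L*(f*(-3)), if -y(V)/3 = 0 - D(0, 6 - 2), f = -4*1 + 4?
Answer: 0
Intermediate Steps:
f = 0 (f = -4 + 4 = 0)
y(V) = 12 (y(V) = -3*(0 - 1*4) = -3*(0 - 4) = -3*(-4) = 12)
L = 12
L*(f*(-3)) = 12*(0*(-3)) = 12*0 = 0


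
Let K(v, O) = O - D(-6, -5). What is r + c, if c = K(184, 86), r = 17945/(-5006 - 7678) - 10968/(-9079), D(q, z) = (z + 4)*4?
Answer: 211028953/2350164 ≈ 89.793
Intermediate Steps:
D(q, z) = 16 + 4*z (D(q, z) = (4 + z)*4 = 16 + 4*z)
K(v, O) = 4 + O (K(v, O) = O - (16 + 4*(-5)) = O - (16 - 20) = O - 1*(-4) = O + 4 = 4 + O)
r = -485807/2350164 (r = 17945/(-12684) - 10968*(-1/9079) = 17945*(-1/12684) + 10968/9079 = -17945/12684 + 10968/9079 = -485807/2350164 ≈ -0.20671)
c = 90 (c = 4 + 86 = 90)
r + c = -485807/2350164 + 90 = 211028953/2350164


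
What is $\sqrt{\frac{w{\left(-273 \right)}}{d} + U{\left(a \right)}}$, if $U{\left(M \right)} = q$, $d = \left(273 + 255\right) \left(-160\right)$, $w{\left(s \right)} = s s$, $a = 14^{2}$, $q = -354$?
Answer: $\frac{3 i \sqrt{122142570}}{1760} \approx 18.838 i$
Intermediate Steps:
$a = 196$
$w{\left(s \right)} = s^{2}$
$d = -84480$ ($d = 528 \left(-160\right) = -84480$)
$U{\left(M \right)} = -354$
$\sqrt{\frac{w{\left(-273 \right)}}{d} + U{\left(a \right)}} = \sqrt{\frac{\left(-273\right)^{2}}{-84480} - 354} = \sqrt{74529 \left(- \frac{1}{84480}\right) - 354} = \sqrt{- \frac{24843}{28160} - 354} = \sqrt{- \frac{9993483}{28160}} = \frac{3 i \sqrt{122142570}}{1760}$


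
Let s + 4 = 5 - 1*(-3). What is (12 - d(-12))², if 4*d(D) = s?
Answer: 121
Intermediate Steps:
s = 4 (s = -4 + (5 - 1*(-3)) = -4 + (5 + 3) = -4 + 8 = 4)
d(D) = 1 (d(D) = (¼)*4 = 1)
(12 - d(-12))² = (12 - 1*1)² = (12 - 1)² = 11² = 121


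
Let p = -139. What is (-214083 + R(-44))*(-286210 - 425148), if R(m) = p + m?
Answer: 152419833228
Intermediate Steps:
R(m) = -139 + m
(-214083 + R(-44))*(-286210 - 425148) = (-214083 + (-139 - 44))*(-286210 - 425148) = (-214083 - 183)*(-711358) = -214266*(-711358) = 152419833228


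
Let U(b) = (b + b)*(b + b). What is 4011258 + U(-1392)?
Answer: 11761914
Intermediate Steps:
U(b) = 4*b² (U(b) = (2*b)*(2*b) = 4*b²)
4011258 + U(-1392) = 4011258 + 4*(-1392)² = 4011258 + 4*1937664 = 4011258 + 7750656 = 11761914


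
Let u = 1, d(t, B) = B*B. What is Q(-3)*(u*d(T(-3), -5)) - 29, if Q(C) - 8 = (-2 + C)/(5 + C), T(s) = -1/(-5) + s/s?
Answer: 217/2 ≈ 108.50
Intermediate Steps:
T(s) = 6/5 (T(s) = -1*(-⅕) + 1 = ⅕ + 1 = 6/5)
d(t, B) = B²
Q(C) = 8 + (-2 + C)/(5 + C)
Q(-3)*(u*d(T(-3), -5)) - 29 = ((38 + 9*(-3))/(5 - 3))*(1*(-5)²) - 29 = ((38 - 27)/2)*(1*25) - 29 = ((½)*11)*25 - 29 = (11/2)*25 - 29 = 275/2 - 29 = 217/2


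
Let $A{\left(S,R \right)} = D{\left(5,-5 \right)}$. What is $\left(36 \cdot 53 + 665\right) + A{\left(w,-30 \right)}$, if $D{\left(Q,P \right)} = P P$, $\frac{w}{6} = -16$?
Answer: $2598$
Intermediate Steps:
$w = -96$ ($w = 6 \left(-16\right) = -96$)
$D{\left(Q,P \right)} = P^{2}$
$A{\left(S,R \right)} = 25$ ($A{\left(S,R \right)} = \left(-5\right)^{2} = 25$)
$\left(36 \cdot 53 + 665\right) + A{\left(w,-30 \right)} = \left(36 \cdot 53 + 665\right) + 25 = \left(1908 + 665\right) + 25 = 2573 + 25 = 2598$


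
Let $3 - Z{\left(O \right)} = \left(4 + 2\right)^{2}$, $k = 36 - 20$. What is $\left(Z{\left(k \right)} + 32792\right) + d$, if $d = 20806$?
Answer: $53565$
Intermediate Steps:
$k = 16$
$Z{\left(O \right)} = -33$ ($Z{\left(O \right)} = 3 - \left(4 + 2\right)^{2} = 3 - 6^{2} = 3 - 36 = -33$)
$\left(Z{\left(k \right)} + 32792\right) + d = \left(-33 + 32792\right) + 20806 = 32759 + 20806 = 53565$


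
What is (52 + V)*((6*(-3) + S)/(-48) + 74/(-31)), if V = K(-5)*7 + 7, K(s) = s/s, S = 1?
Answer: -33275/248 ≈ -134.17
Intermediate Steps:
K(s) = 1
V = 14 (V = 1*7 + 7 = 7 + 7 = 14)
(52 + V)*((6*(-3) + S)/(-48) + 74/(-31)) = (52 + 14)*((6*(-3) + 1)/(-48) + 74/(-31)) = 66*((-18 + 1)*(-1/48) + 74*(-1/31)) = 66*(-17*(-1/48) - 74/31) = 66*(17/48 - 74/31) = 66*(-3025/1488) = -33275/248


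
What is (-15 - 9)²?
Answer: 576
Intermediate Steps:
(-15 - 9)² = (-24)² = 576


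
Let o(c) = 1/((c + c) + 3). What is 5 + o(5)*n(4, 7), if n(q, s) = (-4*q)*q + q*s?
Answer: 29/13 ≈ 2.2308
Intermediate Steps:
o(c) = 1/(3 + 2*c) (o(c) = 1/(2*c + 3) = 1/(3 + 2*c))
n(q, s) = -4*q² + q*s
5 + o(5)*n(4, 7) = 5 + (4*(7 - 4*4))/(3 + 2*5) = 5 + (4*(7 - 16))/(3 + 10) = 5 + (4*(-9))/13 = 5 + (1/13)*(-36) = 5 - 36/13 = 29/13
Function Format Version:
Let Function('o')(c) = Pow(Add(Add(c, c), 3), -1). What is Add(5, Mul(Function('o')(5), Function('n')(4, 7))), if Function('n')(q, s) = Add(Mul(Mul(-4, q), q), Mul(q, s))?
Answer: Rational(29, 13) ≈ 2.2308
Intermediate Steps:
Function('o')(c) = Pow(Add(3, Mul(2, c)), -1) (Function('o')(c) = Pow(Add(Mul(2, c), 3), -1) = Pow(Add(3, Mul(2, c)), -1))
Function('n')(q, s) = Add(Mul(-4, Pow(q, 2)), Mul(q, s))
Add(5, Mul(Function('o')(5), Function('n')(4, 7))) = Add(5, Mul(Pow(Add(3, Mul(2, 5)), -1), Mul(4, Add(7, Mul(-4, 4))))) = Add(5, Mul(Pow(Add(3, 10), -1), Mul(4, Add(7, -16)))) = Add(5, Mul(Pow(13, -1), Mul(4, -9))) = Add(5, Mul(Rational(1, 13), -36)) = Add(5, Rational(-36, 13)) = Rational(29, 13)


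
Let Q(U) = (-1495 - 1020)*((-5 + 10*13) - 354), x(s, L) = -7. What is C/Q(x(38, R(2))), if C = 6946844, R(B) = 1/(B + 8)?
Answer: 6946844/575935 ≈ 12.062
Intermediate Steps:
R(B) = 1/(8 + B)
Q(U) = 575935 (Q(U) = -2515*((-5 + 130) - 354) = -2515*(125 - 354) = -2515*(-229) = 575935)
C/Q(x(38, R(2))) = 6946844/575935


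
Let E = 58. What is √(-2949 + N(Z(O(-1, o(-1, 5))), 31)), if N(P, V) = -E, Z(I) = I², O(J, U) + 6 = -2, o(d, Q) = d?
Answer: I*√3007 ≈ 54.836*I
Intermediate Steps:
O(J, U) = -8 (O(J, U) = -6 - 2 = -8)
N(P, V) = -58 (N(P, V) = -1*58 = -58)
√(-2949 + N(Z(O(-1, o(-1, 5))), 31)) = √(-2949 - 58) = √(-3007) = I*√3007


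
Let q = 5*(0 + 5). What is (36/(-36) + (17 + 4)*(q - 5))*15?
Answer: 6285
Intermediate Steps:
q = 25 (q = 5*5 = 25)
(36/(-36) + (17 + 4)*(q - 5))*15 = (36/(-36) + (17 + 4)*(25 - 5))*15 = (36*(-1/36) + 21*20)*15 = (-1 + 420)*15 = 419*15 = 6285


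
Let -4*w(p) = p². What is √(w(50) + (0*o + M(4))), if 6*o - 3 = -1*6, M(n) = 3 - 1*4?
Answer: I*√626 ≈ 25.02*I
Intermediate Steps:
M(n) = -1 (M(n) = 3 - 4 = -1)
w(p) = -p²/4
o = -½ (o = ½ + (-1*6)/6 = ½ + (⅙)*(-6) = ½ - 1 = -½ ≈ -0.50000)
√(w(50) + (0*o + M(4))) = √(-¼*50² + (0*(-½) - 1)) = √(-¼*2500 + (0 - 1)) = √(-625 - 1) = √(-626) = I*√626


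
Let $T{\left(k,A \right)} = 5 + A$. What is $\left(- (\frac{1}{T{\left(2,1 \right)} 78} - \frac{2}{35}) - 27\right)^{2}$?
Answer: $\frac{194797766881}{268304400} \approx 726.03$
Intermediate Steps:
$\left(- (\frac{1}{T{\left(2,1 \right)} 78} - \frac{2}{35}) - 27\right)^{2} = \left(- (\frac{1}{\left(5 + 1\right) 78} - \frac{2}{35}) - 27\right)^{2} = \left(- (\frac{1}{6} \cdot \frac{1}{78} - \frac{2}{35}) - 27\right)^{2} = \left(- (\frac{1}{468} - \frac{2}{35}) - 27\right)^{2} = \left(\left(-1\right) \left(- \frac{901}{16380}\right) - 27\right)^{2} = \left(\frac{901}{16380} - 27\right)^{2} = \left(- \frac{441359}{16380}\right)^{2} = \frac{194797766881}{268304400}$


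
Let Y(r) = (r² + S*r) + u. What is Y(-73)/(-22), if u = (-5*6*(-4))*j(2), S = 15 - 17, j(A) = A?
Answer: -5715/22 ≈ -259.77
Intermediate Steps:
S = -2
u = 240 (u = (-5*6*(-4))*2 = -30*(-4)*2 = 120*2 = 240)
Y(r) = 240 + r² - 2*r (Y(r) = (r² - 2*r) + 240 = 240 + r² - 2*r)
Y(-73)/(-22) = (240 + (-73)² - 2*(-73))/(-22) = (240 + 5329 + 146)*(-1/22) = 5715*(-1/22) = -5715/22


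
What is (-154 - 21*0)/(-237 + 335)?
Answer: -11/7 ≈ -1.5714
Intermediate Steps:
(-154 - 21*0)/(-237 + 335) = (-154 + 0)/98 = -154*1/98 = -11/7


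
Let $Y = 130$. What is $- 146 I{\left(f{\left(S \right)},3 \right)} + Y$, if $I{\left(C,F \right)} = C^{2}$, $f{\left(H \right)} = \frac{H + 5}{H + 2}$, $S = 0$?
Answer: $- \frac{1565}{2} \approx -782.5$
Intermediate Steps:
$f{\left(H \right)} = \frac{5 + H}{2 + H}$
$- 146 I{\left(f{\left(S \right)},3 \right)} + Y = - 146 \left(\frac{5 + 0}{2 + 0}\right)^{2} + 130 = - 146 \left(\frac{1}{2} \cdot 5\right)^{2} + 130 = - 146 \left(\frac{5}{2}\right)^{2} + 130 = \left(-146\right) \frac{25}{4} + 130 = - \frac{1825}{2} + 130 = - \frac{1565}{2}$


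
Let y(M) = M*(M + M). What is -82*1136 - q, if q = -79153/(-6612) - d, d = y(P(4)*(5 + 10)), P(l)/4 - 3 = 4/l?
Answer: 145702223/6612 ≈ 22036.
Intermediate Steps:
P(l) = 12 + 16/l (P(l) = 12 + 4*(4/l) = 12 + 16/l)
y(M) = 2*M**2 (y(M) = M*(2*M) = 2*M**2)
d = 115200 (d = 2*((12 + 16/4)*(5 + 10))**2 = 2*((12 + 16*(1/4))*15)**2 = 2*((12 + 4)*15)**2 = 2*(16*15)**2 = 2*240**2 = 2*57600 = 115200)
q = -761623247/6612 (q = -79153/(-6612) - 1*115200 = -79153*(-1/6612) - 115200 = 79153/6612 - 115200 = -761623247/6612 ≈ -1.1519e+5)
-82*1136 - q = -82*1136 - 1*(-761623247/6612) = -93152 + 761623247/6612 = 145702223/6612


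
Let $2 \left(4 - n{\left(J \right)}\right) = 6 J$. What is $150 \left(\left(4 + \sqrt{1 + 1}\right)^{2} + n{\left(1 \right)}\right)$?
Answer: $2850 + 1200 \sqrt{2} \approx 4547.1$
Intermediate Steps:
$n{\left(J \right)} = 4 - 3 J$ ($n{\left(J \right)} = 4 - \frac{6 J}{2} = 4 - 3 J$)
$150 \left(\left(4 + \sqrt{1 + 1}\right)^{2} + n{\left(1 \right)}\right) = 150 \left(\left(4 + \sqrt{1 + 1}\right)^{2} + \left(4 - 3\right)\right) = 150 \left(\left(4 + \sqrt{2}\right)^{2} + \left(4 - 3\right)\right) = 150 \left(\left(4 + \sqrt{2}\right)^{2} + 1\right) = 150 \left(1 + \left(4 + \sqrt{2}\right)^{2}\right) = 150 + 150 \left(4 + \sqrt{2}\right)^{2}$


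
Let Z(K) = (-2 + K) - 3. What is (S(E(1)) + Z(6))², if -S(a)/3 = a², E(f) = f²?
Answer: 4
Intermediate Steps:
S(a) = -3*a²
Z(K) = -5 + K
(S(E(1)) + Z(6))² = (-3*(1²)² + (-5 + 6))² = (-3*1² + 1)² = (-3*1 + 1)² = (-3 + 1)² = (-2)² = 4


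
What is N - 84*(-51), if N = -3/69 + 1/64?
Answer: 6306007/1472 ≈ 4284.0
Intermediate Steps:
N = -41/1472 (N = -3*1/69 + 1*(1/64) = -1/23 + 1/64 = -41/1472 ≈ -0.027853)
N - 84*(-51) = -41/1472 - 84*(-51) = -41/1472 + 4284 = 6306007/1472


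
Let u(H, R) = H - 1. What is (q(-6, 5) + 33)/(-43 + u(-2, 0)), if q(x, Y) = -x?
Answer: -39/46 ≈ -0.84783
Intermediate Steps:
u(H, R) = -1 + H
(q(-6, 5) + 33)/(-43 + u(-2, 0)) = (-1*(-6) + 33)/(-43 + (-1 - 2)) = (6 + 33)/(-43 - 3) = 39/(-46) = -1/46*39 = -39/46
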